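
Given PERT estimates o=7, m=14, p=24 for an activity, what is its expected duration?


te = (o + 4m + p) / 6
= (7 + 4×14 + 24) / 6
= (7 + 56 + 24) / 6
= 87 / 6
= 14.50


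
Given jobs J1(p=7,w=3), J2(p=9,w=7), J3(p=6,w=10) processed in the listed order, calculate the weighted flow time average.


Completion times:
  J1: C=7, w×C=3×7=21
  J2: C=16, w×C=7×16=112
  J3: C=22, w×C=10×22=220
Sum w×C = 353
Sum w = 20
Weighted avg = 353/20
= 17.65


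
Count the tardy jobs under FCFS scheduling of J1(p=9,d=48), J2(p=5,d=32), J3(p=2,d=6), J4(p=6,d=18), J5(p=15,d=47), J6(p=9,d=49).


Completion vs due date:
  J1: C=9, d=48 → on time
  J2: C=14, d=32 → on time
  J3: C=16, d=6 → TARDY
  J4: C=22, d=18 → TARDY
  J5: C=37, d=47 → on time
  J6: C=46, d=49 → on time
Tardy jobs: J3, J4
Count = 2


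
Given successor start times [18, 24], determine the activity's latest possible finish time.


LF = min of all successor start times
Successors start at: [18, 24]
LF = min(18, 24)
= 18


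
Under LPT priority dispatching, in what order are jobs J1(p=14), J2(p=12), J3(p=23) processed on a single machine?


LPT: sort by longest processing time first
  J3: p=23
  J1: p=14
  J2: p=12
Order: J3 → J1 → J2


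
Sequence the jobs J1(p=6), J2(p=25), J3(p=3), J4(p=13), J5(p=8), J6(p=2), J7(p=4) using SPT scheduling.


SPT: sort by shortest processing time
  J6: p=2
  J3: p=3
  J7: p=4
  J1: p=6
  J5: p=8
  J4: p=13
  J2: p=25
Order: J6 → J3 → J7 → J1 → J5 → J4 → J2


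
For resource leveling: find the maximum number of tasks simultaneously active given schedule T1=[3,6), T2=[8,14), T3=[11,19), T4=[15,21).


Check each time point for overlaps:
  t=11: 2 tasks active (T2, T3)
Max concurrent = 2


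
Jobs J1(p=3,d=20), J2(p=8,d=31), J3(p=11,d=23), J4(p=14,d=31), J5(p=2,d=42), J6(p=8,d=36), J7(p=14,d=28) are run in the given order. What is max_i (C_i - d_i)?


Lateness per job (L = C - d):
  J1: C=3, d=20, L=-17
  J2: C=11, d=31, L=-20
  J3: C=22, d=23, L=-1
  J4: C=36, d=31, L=5
  J5: C=38, d=42, L=-4
  J6: C=46, d=36, L=10
  J7: C=60, d=28, L=32
Lmax = max(-17, -20, -1, 5, -4, 10, 32)
= 32


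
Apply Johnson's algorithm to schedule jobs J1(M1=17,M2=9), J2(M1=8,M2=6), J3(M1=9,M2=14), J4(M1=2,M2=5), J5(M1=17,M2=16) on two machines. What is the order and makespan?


Johnson's rule:
Group 1 (M1≤M2, sort by M1): ['J4', 'J3']
Group 2 (M1>M2, sort desc M2): ['J5', 'J1', 'J2']
Sequence: J4 → J3 → J5 → J1 → J2
Makespan calculation:
  J4: M1 done=2, M2 done=7
  J3: M1 done=11, M2 done=25
  J5: M1 done=28, M2 done=44
  J1: M1 done=45, M2 done=54
  J2: M1 done=53, M2 done=60
= Sequence: J4 → J3 → J5 → J1 → J2, Makespan: 60


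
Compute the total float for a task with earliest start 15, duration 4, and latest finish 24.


EF = ES + duration = 15 + 4 = 19
LS = LF - duration = 24 - 4 = 20
Total Float = LF - EF = 24 - 19
(or LS - ES = 20 - 15)
= 5


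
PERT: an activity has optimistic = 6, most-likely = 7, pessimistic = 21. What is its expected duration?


te = (o + 4m + p) / 6
= (6 + 4×7 + 21) / 6
= (6 + 28 + 21) / 6
= 55 / 6
= 9.17


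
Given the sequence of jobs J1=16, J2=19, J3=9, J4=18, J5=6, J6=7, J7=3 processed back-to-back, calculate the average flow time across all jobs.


Completion times:
  J1: completes at 16
  J2: completes at 35
  J3: completes at 44
  J4: completes at 62
  J5: completes at 68
  J6: completes at 75
  J7: completes at 78
Sum = 378
Average = 378/7
= 54.00


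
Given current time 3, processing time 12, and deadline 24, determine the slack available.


Slack = due - current_time - processing
= 24 - 3 - 12
= 9


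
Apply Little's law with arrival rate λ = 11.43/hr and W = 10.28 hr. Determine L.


Little's law: L = λ × W
= 11.43 × 10.28
= 117.50


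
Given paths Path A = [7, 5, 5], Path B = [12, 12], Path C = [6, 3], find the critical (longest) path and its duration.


Path A: 7 + 5 + 5 = 17
Path B: 12 + 12 = 24
Path C: 6 + 3 = 9
Critical path = longest = max(17, 24, 9)
= 24 (Path B)


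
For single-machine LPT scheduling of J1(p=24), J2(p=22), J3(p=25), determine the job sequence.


LPT: sort by longest processing time first
  J3: p=25
  J1: p=24
  J2: p=22
Order: J3 → J1 → J2


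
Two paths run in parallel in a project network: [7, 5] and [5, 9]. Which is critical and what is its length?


Path A: 7 + 5 = 12
Path B: 5 + 9 = 14
Critical path = longest = max(12, 14)
= 14 (Path B)


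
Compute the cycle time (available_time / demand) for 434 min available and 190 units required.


Cycle time = available time / demand
= 434 / 190
= 2.28 min/unit


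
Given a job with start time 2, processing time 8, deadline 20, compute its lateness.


Completion = 2 + 8 = 10
Lateness = C - d = 10 - 20
= -10


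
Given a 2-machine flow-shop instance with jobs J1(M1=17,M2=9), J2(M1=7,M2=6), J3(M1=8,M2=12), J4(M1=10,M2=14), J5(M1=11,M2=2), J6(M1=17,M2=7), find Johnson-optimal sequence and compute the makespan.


Johnson's rule:
Group 1 (M1≤M2, sort by M1): ['J3', 'J4']
Group 2 (M1>M2, sort desc M2): ['J1', 'J6', 'J2', 'J5']
Sequence: J3 → J4 → J1 → J6 → J2 → J5
Makespan calculation:
  J3: M1 done=8, M2 done=20
  J4: M1 done=18, M2 done=34
  J1: M1 done=35, M2 done=44
  J6: M1 done=52, M2 done=59
  J2: M1 done=59, M2 done=65
  J5: M1 done=70, M2 done=72
= Sequence: J3 → J4 → J1 → J6 → J2 → J5, Makespan: 72


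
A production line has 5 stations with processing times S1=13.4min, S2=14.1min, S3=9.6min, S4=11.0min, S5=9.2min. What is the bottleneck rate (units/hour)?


Bottleneck = longest station time
Station times: [13.4, 14.1, 9.6, 11.0, 9.2]
Max = 14.1 min
Rate = 60 / 14.1
= 4.26 units/hour (bottleneck: 14.1min)


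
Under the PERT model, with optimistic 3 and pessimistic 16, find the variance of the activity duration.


σ² = ((p - o) / 6)² = (p - o)² / 36
= (16 - 3)² / 36
= 13² / 36
= 169 / 36
= 4.6944


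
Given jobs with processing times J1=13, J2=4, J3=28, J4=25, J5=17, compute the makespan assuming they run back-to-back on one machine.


Sequential makespan: sum all processing times
= 13 + 4 + 28 + 25 + 17
= 87 time units


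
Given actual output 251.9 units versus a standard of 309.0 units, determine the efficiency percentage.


Efficiency = (actual / standard) × 100
= (251.9 / 309.0) × 100
= 81.5%


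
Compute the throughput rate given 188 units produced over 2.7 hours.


Throughput = units / time
= 188 / 2.7
= 69.6 units/hour


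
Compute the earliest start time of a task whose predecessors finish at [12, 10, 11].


ES = max of all predecessor completion times
Predecessors: [12, 10, 11]
ES = max(12, 10, 11)
= 12


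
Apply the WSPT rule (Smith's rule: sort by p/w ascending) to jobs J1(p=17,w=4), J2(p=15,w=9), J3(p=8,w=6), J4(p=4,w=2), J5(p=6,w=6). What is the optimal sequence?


WSPT (Smith's rule): sort by p/w ascending
  J5: p/w = 6/6 = 1.000
  J3: p/w = 8/6 = 1.333
  J2: p/w = 15/9 = 1.667
  J4: p/w = 4/2 = 2.000
  J1: p/w = 17/4 = 4.250
Order: J5 → J3 → J2 → J4 → J1


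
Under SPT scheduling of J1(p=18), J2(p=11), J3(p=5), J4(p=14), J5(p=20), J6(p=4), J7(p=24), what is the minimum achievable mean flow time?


SPT order: J6 → J3 → J2 → J4 → J1 → J5 → J7
Completion times:
  J6: C=4
  J3: C=9
  J2: C=20
  J4: C=34
  J1: C=52
  J5: C=72
  J7: C=96
Sum = 287, n = 7
Mean flow = 287/7
= 41.00


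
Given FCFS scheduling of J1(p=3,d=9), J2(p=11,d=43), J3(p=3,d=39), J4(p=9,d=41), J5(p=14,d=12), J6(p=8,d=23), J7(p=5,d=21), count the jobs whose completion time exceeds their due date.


Completion vs due date:
  J1: C=3, d=9 → on time
  J2: C=14, d=43 → on time
  J3: C=17, d=39 → on time
  J4: C=26, d=41 → on time
  J5: C=40, d=12 → TARDY
  J6: C=48, d=23 → TARDY
  J7: C=53, d=21 → TARDY
Tardy jobs: J5, J6, J7
Count = 3


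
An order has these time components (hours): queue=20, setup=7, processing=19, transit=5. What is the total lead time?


Lead time = queue + setup + processing + transit
= 20 + 7 + 19 + 5
= 51 hours


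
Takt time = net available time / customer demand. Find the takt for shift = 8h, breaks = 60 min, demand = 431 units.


Available = 8×60 - 60 = 420 min
Takt time = 420 / 431
= 0.97 min/unit


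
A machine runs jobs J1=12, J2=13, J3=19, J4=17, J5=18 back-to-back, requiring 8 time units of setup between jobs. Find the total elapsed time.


Makespan = Σ processing + (n-1) × setup
= (12 + 13 + 19 + 17 + 18) + (5-1)×8
= 79 + 32
= 111 time units


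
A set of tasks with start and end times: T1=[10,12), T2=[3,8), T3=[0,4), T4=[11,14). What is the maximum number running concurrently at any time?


Check each time point for overlaps:
  t=3: 2 tasks active (T2, T3)
Max concurrent = 2


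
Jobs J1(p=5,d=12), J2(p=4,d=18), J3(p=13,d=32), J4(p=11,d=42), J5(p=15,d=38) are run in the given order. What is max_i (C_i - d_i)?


Lateness per job (L = C - d):
  J1: C=5, d=12, L=-7
  J2: C=9, d=18, L=-9
  J3: C=22, d=32, L=-10
  J4: C=33, d=42, L=-9
  J5: C=48, d=38, L=10
Lmax = max(-7, -9, -10, -9, 10)
= 10


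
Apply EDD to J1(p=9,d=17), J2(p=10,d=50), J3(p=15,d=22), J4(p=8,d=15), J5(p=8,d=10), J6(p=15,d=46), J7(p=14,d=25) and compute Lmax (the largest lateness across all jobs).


EDD order: J5 → J4 → J1 → J3 → J7 → J6 → J2
Completion and lateness:
  J5: C=8, d=10, L=8-10=-2
  J4: C=16, d=15, L=16-15=1
  J1: C=25, d=17, L=25-17=8
  J3: C=40, d=22, L=40-22=18
  J7: C=54, d=25, L=54-25=29
  J6: C=69, d=46, L=69-46=23
  J2: C=79, d=50, L=79-50=29
Lmax = max(-2, 1, 8, 18, 29, 23, 29)
= 29


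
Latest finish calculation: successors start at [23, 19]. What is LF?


LF = min of all successor start times
Successors start at: [23, 19]
LF = min(23, 19)
= 19


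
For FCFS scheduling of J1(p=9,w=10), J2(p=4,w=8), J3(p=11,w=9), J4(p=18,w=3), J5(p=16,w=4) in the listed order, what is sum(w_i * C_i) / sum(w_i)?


Completion times:
  J1: C=9, w×C=10×9=90
  J2: C=13, w×C=8×13=104
  J3: C=24, w×C=9×24=216
  J4: C=42, w×C=3×42=126
  J5: C=58, w×C=4×58=232
Sum w×C = 768
Sum w = 34
Weighted avg = 768/34
= 22.59


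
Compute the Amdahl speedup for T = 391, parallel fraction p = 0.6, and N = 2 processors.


Amdahl's law: T_p = T × ((1-p) + p/N)
= 391 × ((1-0.6) + 0.6/2)
= 391 × (0.40 + 0.3000)
= 391 × 0.7000
= 273.70
Speedup = 391/273.70
= 1.43×


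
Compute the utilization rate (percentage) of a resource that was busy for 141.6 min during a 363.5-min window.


Utilization = busy / total × 100
= 141.6 / 363.5 × 100
= 39.0%


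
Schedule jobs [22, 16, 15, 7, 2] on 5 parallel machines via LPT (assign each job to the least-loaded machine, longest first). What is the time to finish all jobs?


Jobs (LPT sorted): [22, 16, 15, 7, 2]
Machines: 5
  J=22 → Machine 1 (load: 0+22=22)
  J=16 → Machine 2 (load: 0+16=16)
  J=15 → Machine 3 (load: 0+15=15)
  J=7 → Machine 4 (load: 0+7=7)
  J=2 → Machine 5 (load: 0+2=2)
Machine loads: [22, 16, 15, 7, 2]
Makespan = max = 22 time units


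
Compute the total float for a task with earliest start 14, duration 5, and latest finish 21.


EF = ES + duration = 14 + 5 = 19
LS = LF - duration = 21 - 5 = 16
Total Float = LF - EF = 21 - 19
(or LS - ES = 16 - 14)
= 2


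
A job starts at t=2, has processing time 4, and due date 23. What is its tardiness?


Completion = start + processing = 2 + 4 = 6
Tardiness = max(0, C - d) = max(0, 6 - 23)
= max(0, -17)
= 0


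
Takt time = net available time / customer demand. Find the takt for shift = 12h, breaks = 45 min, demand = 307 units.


Available = 12×60 - 45 = 675 min
Takt time = 675 / 307
= 2.20 min/unit


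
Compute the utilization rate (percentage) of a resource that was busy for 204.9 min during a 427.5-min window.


Utilization = busy / total × 100
= 204.9 / 427.5 × 100
= 47.9%


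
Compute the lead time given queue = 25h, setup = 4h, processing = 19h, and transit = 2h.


Lead time = queue + setup + processing + transit
= 25 + 4 + 19 + 2
= 50 hours


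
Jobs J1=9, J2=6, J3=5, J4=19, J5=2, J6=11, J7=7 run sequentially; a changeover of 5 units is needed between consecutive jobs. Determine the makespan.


Makespan = Σ processing + (n-1) × setup
= (9 + 6 + 5 + 19 + 2 + 11 + 7) + (7-1)×5
= 59 + 30
= 89 time units


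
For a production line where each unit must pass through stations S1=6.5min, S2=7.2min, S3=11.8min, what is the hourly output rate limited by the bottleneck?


Bottleneck = longest station time
Station times: [6.5, 7.2, 11.8]
Max = 11.8 min
Rate = 60 / 11.8
= 5.08 units/hour (bottleneck: 11.8min)


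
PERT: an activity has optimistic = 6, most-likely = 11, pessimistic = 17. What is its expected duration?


te = (o + 4m + p) / 6
= (6 + 4×11 + 17) / 6
= (6 + 44 + 17) / 6
= 67 / 6
= 11.17


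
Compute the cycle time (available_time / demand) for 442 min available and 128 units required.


Cycle time = available time / demand
= 442 / 128
= 3.45 min/unit


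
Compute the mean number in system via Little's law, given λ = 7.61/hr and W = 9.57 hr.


Little's law: L = λ × W
= 7.61 × 9.57
= 72.83


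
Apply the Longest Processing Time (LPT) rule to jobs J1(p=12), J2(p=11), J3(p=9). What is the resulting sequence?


LPT: sort by longest processing time first
  J1: p=12
  J2: p=11
  J3: p=9
Order: J1 → J2 → J3


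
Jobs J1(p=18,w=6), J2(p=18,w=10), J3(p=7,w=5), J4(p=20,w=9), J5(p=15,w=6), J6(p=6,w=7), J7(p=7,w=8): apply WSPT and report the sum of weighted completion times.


WSPT order (by p/w): J6 → J7 → J3 → J2 → J4 → J5 → J1
  J6: C=6, w·C=7×6=42
  J7: C=13, w·C=8×13=104
  J3: C=20, w·C=5×20=100
  J2: C=38, w·C=10×38=380
  J4: C=58, w·C=9×58=522
  J5: C=73, w·C=6×73=438
  J1: C=91, w·C=6×91=546
Σ w·C = 2132
= 2132


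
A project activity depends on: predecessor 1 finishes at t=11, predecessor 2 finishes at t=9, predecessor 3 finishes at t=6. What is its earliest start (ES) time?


ES = max of all predecessor completion times
Predecessors: [11, 9, 6]
ES = max(11, 9, 6)
= 11


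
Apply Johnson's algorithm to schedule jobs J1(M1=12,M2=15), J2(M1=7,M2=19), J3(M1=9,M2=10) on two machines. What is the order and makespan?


Johnson's rule:
Group 1 (M1≤M2, sort by M1): ['J2', 'J3', 'J1']
Group 2 (M1>M2, sort desc M2): []
Sequence: J2 → J3 → J1
Makespan calculation:
  J2: M1 done=7, M2 done=26
  J3: M1 done=16, M2 done=36
  J1: M1 done=28, M2 done=51
= Sequence: J2 → J3 → J1, Makespan: 51


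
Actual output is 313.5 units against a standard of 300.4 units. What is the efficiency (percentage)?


Efficiency = (actual / standard) × 100
= (313.5 / 300.4) × 100
= 104.4%


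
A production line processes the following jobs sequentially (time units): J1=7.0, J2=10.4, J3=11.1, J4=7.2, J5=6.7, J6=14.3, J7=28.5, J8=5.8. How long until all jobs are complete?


Sequential makespan: sum all processing times
= 7.0 + 10.4 + 11.1 + 7.2 + 6.7 + 14.3 + 28.5 + 5.8
= 91.0 time units


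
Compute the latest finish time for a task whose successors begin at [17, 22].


LF = min of all successor start times
Successors start at: [17, 22]
LF = min(17, 22)
= 17


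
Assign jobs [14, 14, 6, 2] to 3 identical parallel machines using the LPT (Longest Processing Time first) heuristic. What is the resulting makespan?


Jobs (LPT sorted): [14, 14, 6, 2]
Machines: 3
  J=14 → Machine 1 (load: 0+14=14)
  J=14 → Machine 2 (load: 0+14=14)
  J=6 → Machine 3 (load: 0+6=6)
  J=2 → Machine 3 (load: 6+2=8)
Machine loads: [14, 14, 8]
Makespan = max = 14 time units


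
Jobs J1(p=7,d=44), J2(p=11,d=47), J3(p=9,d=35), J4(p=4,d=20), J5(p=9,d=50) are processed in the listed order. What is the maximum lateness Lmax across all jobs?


Lateness per job (L = C - d):
  J1: C=7, d=44, L=-37
  J2: C=18, d=47, L=-29
  J3: C=27, d=35, L=-8
  J4: C=31, d=20, L=11
  J5: C=40, d=50, L=-10
Lmax = max(-37, -29, -8, 11, -10)
= 11


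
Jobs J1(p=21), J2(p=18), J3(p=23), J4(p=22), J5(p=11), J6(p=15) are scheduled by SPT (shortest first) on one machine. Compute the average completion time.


SPT order: J5 → J6 → J2 → J1 → J4 → J3
Completion times:
  J5: C=11
  J6: C=26
  J2: C=44
  J1: C=65
  J4: C=87
  J3: C=110
Sum = 343, n = 6
Mean flow = 343/6
= 57.17


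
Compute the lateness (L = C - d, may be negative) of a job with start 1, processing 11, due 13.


Completion = 1 + 11 = 12
Lateness = C - d = 12 - 13
= -1


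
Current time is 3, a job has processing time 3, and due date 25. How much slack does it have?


Slack = due - current_time - processing
= 25 - 3 - 3
= 19


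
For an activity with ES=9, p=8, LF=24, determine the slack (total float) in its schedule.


EF = ES + duration = 9 + 8 = 17
LS = LF - duration = 24 - 8 = 16
Total Float = LF - EF = 24 - 17
(or LS - ES = 16 - 9)
= 7


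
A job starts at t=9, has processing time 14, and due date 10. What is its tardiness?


Completion = start + processing = 9 + 14 = 23
Tardiness = max(0, C - d) = max(0, 23 - 10)
= max(0, 13)
= 13


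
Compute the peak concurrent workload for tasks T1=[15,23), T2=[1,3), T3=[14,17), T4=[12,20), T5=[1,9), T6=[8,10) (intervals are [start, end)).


Check each time point for overlaps:
  t=15: 3 tasks active (T1, T3, T4)
Max concurrent = 3


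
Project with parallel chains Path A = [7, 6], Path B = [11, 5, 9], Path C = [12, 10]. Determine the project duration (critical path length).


Path A: 7 + 6 = 13
Path B: 11 + 5 + 9 = 25
Path C: 12 + 10 = 22
Critical path = longest = max(13, 25, 22)
= 25 (Path B)


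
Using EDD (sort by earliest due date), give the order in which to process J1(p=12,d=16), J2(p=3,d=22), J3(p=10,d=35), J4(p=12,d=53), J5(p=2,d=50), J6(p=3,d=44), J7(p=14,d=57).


EDD: sort by earliest due date
  J1: d=16, p=12
  J2: d=22, p=3
  J3: d=35, p=10
  J6: d=44, p=3
  J5: d=50, p=2
  J4: d=53, p=12
  J7: d=57, p=14
Order: J1 → J2 → J3 → J6 → J5 → J4 → J7


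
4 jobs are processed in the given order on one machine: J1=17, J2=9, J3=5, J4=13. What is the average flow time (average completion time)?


Completion times:
  J1: completes at 17
  J2: completes at 26
  J3: completes at 31
  J4: completes at 44
Sum = 118
Average = 118/4
= 29.50


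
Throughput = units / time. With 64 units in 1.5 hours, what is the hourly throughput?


Throughput = units / time
= 64 / 1.5
= 42.7 units/hour


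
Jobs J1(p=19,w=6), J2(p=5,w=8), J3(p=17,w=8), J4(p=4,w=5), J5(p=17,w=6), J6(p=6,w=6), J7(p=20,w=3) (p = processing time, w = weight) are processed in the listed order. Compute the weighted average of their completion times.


Completion times:
  J1: C=19, w×C=6×19=114
  J2: C=24, w×C=8×24=192
  J3: C=41, w×C=8×41=328
  J4: C=45, w×C=5×45=225
  J5: C=62, w×C=6×62=372
  J6: C=68, w×C=6×68=408
  J7: C=88, w×C=3×88=264
Sum w×C = 1903
Sum w = 42
Weighted avg = 1903/42
= 45.31


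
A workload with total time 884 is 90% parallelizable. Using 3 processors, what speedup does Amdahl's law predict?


Amdahl's law: T_p = T × ((1-p) + p/N)
= 884 × ((1-0.9) + 0.9/3)
= 884 × (0.10 + 0.3000)
= 884 × 0.4000
= 353.60
Speedup = 884/353.60
= 2.50×


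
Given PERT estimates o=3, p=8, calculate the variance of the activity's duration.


σ² = ((p - o) / 6)² = (p - o)² / 36
= (8 - 3)² / 36
= 5² / 36
= 25 / 36
= 0.6944


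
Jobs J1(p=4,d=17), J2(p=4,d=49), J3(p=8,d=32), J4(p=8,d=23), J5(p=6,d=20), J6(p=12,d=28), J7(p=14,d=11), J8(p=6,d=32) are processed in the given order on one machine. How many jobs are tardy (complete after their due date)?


Completion vs due date:
  J1: C=4, d=17 → on time
  J2: C=8, d=49 → on time
  J3: C=16, d=32 → on time
  J4: C=24, d=23 → TARDY
  J5: C=30, d=20 → TARDY
  J6: C=42, d=28 → TARDY
  J7: C=56, d=11 → TARDY
  J8: C=62, d=32 → TARDY
Tardy jobs: J4, J5, J6, J7, J8
Count = 5


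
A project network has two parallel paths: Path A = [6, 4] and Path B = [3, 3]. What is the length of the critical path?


Path A: 6 + 4 = 10
Path B: 3 + 3 = 6
Critical path = longest = max(10, 6)
= 10 (Path A)


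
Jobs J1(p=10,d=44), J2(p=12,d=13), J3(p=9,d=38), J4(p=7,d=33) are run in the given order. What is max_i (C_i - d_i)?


Lateness per job (L = C - d):
  J1: C=10, d=44, L=-34
  J2: C=22, d=13, L=9
  J3: C=31, d=38, L=-7
  J4: C=38, d=33, L=5
Lmax = max(-34, 9, -7, 5)
= 9


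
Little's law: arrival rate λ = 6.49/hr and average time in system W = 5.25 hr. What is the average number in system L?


Little's law: L = λ × W
= 6.49 × 5.25
= 34.07


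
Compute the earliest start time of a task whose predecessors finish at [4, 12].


ES = max of all predecessor completion times
Predecessors: [4, 12]
ES = max(4, 12)
= 12


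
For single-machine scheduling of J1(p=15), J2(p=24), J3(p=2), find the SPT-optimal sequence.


SPT: sort by shortest processing time
  J3: p=2
  J1: p=15
  J2: p=24
Order: J3 → J1 → J2


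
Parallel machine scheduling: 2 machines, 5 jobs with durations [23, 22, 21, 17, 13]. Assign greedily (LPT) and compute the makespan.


Jobs (LPT sorted): [23, 22, 21, 17, 13]
Machines: 2
  J=23 → Machine 1 (load: 0+23=23)
  J=22 → Machine 2 (load: 0+22=22)
  J=21 → Machine 2 (load: 22+21=43)
  J=17 → Machine 1 (load: 23+17=40)
  J=13 → Machine 1 (load: 40+13=53)
Machine loads: [53, 43]
Makespan = max = 53 time units


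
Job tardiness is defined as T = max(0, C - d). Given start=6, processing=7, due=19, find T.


Completion = start + processing = 6 + 7 = 13
Tardiness = max(0, C - d) = max(0, 13 - 19)
= max(0, -6)
= 0


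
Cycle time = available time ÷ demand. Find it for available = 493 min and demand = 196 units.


Cycle time = available time / demand
= 493 / 196
= 2.52 min/unit


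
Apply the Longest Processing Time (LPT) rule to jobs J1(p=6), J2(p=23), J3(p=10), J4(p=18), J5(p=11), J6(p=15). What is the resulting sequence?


LPT: sort by longest processing time first
  J2: p=23
  J4: p=18
  J6: p=15
  J5: p=11
  J3: p=10
  J1: p=6
Order: J2 → J4 → J6 → J5 → J3 → J1


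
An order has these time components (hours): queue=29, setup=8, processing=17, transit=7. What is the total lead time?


Lead time = queue + setup + processing + transit
= 29 + 8 + 17 + 7
= 61 hours


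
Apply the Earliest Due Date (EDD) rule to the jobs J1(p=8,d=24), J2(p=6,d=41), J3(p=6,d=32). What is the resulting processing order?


EDD: sort by earliest due date
  J1: d=24, p=8
  J3: d=32, p=6
  J2: d=41, p=6
Order: J1 → J3 → J2


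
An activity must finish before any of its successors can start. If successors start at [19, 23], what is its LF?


LF = min of all successor start times
Successors start at: [19, 23]
LF = min(19, 23)
= 19


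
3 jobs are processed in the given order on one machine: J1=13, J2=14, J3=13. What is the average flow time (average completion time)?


Completion times:
  J1: completes at 13
  J2: completes at 27
  J3: completes at 40
Sum = 80
Average = 80/3
= 26.67


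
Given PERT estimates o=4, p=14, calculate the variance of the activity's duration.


σ² = ((p - o) / 6)² = (p - o)² / 36
= (14 - 4)² / 36
= 10² / 36
= 100 / 36
= 2.7778


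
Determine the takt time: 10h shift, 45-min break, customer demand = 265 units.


Available = 10×60 - 45 = 555 min
Takt time = 555 / 265
= 2.09 min/unit


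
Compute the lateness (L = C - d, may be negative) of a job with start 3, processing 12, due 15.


Completion = 3 + 12 = 15
Lateness = C - d = 15 - 15
= 0


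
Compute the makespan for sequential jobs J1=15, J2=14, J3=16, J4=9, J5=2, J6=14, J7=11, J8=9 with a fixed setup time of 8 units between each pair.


Makespan = Σ processing + (n-1) × setup
= (15 + 14 + 16 + 9 + 2 + 14 + 11 + 9) + (8-1)×8
= 90 + 56
= 146 time units


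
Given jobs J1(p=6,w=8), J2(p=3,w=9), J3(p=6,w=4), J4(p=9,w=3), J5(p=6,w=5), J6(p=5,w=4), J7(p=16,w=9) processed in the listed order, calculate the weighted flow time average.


Completion times:
  J1: C=6, w×C=8×6=48
  J2: C=9, w×C=9×9=81
  J3: C=15, w×C=4×15=60
  J4: C=24, w×C=3×24=72
  J5: C=30, w×C=5×30=150
  J6: C=35, w×C=4×35=140
  J7: C=51, w×C=9×51=459
Sum w×C = 1010
Sum w = 42
Weighted avg = 1010/42
= 24.05


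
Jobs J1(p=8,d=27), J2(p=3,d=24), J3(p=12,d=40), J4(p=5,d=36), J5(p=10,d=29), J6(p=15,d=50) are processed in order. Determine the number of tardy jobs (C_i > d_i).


Completion vs due date:
  J1: C=8, d=27 → on time
  J2: C=11, d=24 → on time
  J3: C=23, d=40 → on time
  J4: C=28, d=36 → on time
  J5: C=38, d=29 → TARDY
  J6: C=53, d=50 → TARDY
Tardy jobs: J5, J6
Count = 2


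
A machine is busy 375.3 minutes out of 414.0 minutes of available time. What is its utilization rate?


Utilization = busy / total × 100
= 375.3 / 414.0 × 100
= 90.7%


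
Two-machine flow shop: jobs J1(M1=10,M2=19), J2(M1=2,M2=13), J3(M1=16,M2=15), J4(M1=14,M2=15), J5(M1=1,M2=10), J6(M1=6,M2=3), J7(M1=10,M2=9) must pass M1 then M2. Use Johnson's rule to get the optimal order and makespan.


Johnson's rule:
Group 1 (M1≤M2, sort by M1): ['J5', 'J2', 'J1', 'J4']
Group 2 (M1>M2, sort desc M2): ['J3', 'J7', 'J6']
Sequence: J5 → J2 → J1 → J4 → J3 → J7 → J6
Makespan calculation:
  J5: M1 done=1, M2 done=11
  J2: M1 done=3, M2 done=24
  J1: M1 done=13, M2 done=43
  J4: M1 done=27, M2 done=58
  J3: M1 done=43, M2 done=73
  J7: M1 done=53, M2 done=82
  J6: M1 done=59, M2 done=85
= Sequence: J5 → J2 → J1 → J4 → J3 → J7 → J6, Makespan: 85


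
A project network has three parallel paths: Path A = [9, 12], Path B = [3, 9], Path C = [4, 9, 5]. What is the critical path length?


Path A: 9 + 12 = 21
Path B: 3 + 9 = 12
Path C: 4 + 9 + 5 = 18
Critical path = longest = max(21, 12, 18)
= 21 (Path A)


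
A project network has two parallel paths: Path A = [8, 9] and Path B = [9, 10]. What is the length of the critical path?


Path A: 8 + 9 = 17
Path B: 9 + 10 = 19
Critical path = longest = max(17, 19)
= 19 (Path B)


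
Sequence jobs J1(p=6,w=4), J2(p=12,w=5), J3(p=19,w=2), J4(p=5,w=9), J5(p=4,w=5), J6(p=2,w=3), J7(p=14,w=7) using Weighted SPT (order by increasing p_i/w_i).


WSPT (Smith's rule): sort by p/w ascending
  J4: p/w = 5/9 = 0.556
  J6: p/w = 2/3 = 0.667
  J5: p/w = 4/5 = 0.800
  J1: p/w = 6/4 = 1.500
  J7: p/w = 14/7 = 2.000
  J2: p/w = 12/5 = 2.400
  J3: p/w = 19/2 = 9.500
Order: J4 → J6 → J5 → J1 → J7 → J2 → J3


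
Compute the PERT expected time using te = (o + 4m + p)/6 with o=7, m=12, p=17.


te = (o + 4m + p) / 6
= (7 + 4×12 + 17) / 6
= (7 + 48 + 17) / 6
= 72 / 6
= 12.00


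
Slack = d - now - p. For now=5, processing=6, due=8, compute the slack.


Slack = due - current_time - processing
= 8 - 5 - 6
= -3


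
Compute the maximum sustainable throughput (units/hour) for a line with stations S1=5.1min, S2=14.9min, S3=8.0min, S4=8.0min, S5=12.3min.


Bottleneck = longest station time
Station times: [5.1, 14.9, 8.0, 8.0, 12.3]
Max = 14.9 min
Rate = 60 / 14.9
= 4.03 units/hour (bottleneck: 14.9min)


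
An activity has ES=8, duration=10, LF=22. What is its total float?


EF = ES + duration = 8 + 10 = 18
LS = LF - duration = 22 - 10 = 12
Total Float = LF - EF = 22 - 18
(or LS - ES = 12 - 8)
= 4


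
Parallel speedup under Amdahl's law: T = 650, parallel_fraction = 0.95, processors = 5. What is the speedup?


Amdahl's law: T_p = T × ((1-p) + p/N)
= 650 × ((1-0.95) + 0.95/5)
= 650 × (0.05 + 0.1900)
= 650 × 0.2400
= 156.00
Speedup = 650/156.00
= 4.17×


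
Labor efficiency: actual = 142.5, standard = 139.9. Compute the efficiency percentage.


Efficiency = (actual / standard) × 100
= (142.5 / 139.9) × 100
= 101.9%


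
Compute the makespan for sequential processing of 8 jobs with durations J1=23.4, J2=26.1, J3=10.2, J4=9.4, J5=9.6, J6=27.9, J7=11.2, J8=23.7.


Sequential makespan: sum all processing times
= 23.4 + 26.1 + 10.2 + 9.4 + 9.6 + 27.9 + 11.2 + 23.7
= 141.5 time units


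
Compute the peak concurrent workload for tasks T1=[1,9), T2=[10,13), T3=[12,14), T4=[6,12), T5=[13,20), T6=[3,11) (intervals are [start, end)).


Check each time point for overlaps:
  t=6: 3 tasks active (T1, T4, T6)
Max concurrent = 3


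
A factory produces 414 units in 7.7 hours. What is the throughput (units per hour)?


Throughput = units / time
= 414 / 7.7
= 53.8 units/hour


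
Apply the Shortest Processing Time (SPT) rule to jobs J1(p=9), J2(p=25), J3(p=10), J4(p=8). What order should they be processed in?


SPT: sort by shortest processing time
  J4: p=8
  J1: p=9
  J3: p=10
  J2: p=25
Order: J4 → J1 → J3 → J2


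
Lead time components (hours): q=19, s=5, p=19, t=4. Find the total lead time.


Lead time = queue + setup + processing + transit
= 19 + 5 + 19 + 4
= 47 hours


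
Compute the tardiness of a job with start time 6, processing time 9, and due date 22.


Completion = start + processing = 6 + 9 = 15
Tardiness = max(0, C - d) = max(0, 15 - 22)
= max(0, -7)
= 0


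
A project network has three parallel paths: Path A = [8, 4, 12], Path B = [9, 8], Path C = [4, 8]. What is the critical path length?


Path A: 8 + 4 + 12 = 24
Path B: 9 + 8 = 17
Path C: 4 + 8 = 12
Critical path = longest = max(24, 17, 12)
= 24 (Path A)


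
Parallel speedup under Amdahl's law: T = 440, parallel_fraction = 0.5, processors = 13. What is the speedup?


Amdahl's law: T_p = T × ((1-p) + p/N)
= 440 × ((1-0.5) + 0.5/13)
= 440 × (0.50 + 0.0385)
= 440 × 0.5385
= 236.92
Speedup = 440/236.92
= 1.86×


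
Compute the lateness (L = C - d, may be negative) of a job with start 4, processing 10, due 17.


Completion = 4 + 10 = 14
Lateness = C - d = 14 - 17
= -3


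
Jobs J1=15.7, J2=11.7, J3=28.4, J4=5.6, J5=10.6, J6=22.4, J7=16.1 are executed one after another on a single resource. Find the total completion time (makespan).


Sequential makespan: sum all processing times
= 15.7 + 11.7 + 28.4 + 5.6 + 10.6 + 22.4 + 16.1
= 110.5 time units


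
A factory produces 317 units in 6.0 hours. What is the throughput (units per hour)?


Throughput = units / time
= 317 / 6.0
= 52.8 units/hour


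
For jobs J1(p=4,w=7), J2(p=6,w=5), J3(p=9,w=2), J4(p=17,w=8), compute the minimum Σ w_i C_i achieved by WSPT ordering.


WSPT order (by p/w): J1 → J2 → J4 → J3
  J1: C=4, w·C=7×4=28
  J2: C=10, w·C=5×10=50
  J4: C=27, w·C=8×27=216
  J3: C=36, w·C=2×36=72
Σ w·C = 366
= 366


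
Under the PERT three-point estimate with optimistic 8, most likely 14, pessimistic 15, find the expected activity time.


te = (o + 4m + p) / 6
= (8 + 4×14 + 15) / 6
= (8 + 56 + 15) / 6
= 79 / 6
= 13.17


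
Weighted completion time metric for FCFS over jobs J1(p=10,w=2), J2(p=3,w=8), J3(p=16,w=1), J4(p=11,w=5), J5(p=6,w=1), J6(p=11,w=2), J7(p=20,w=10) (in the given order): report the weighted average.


Completion times:
  J1: C=10, w×C=2×10=20
  J2: C=13, w×C=8×13=104
  J3: C=29, w×C=1×29=29
  J4: C=40, w×C=5×40=200
  J5: C=46, w×C=1×46=46
  J6: C=57, w×C=2×57=114
  J7: C=77, w×C=10×77=770
Sum w×C = 1283
Sum w = 29
Weighted avg = 1283/29
= 44.24


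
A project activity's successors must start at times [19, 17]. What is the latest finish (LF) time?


LF = min of all successor start times
Successors start at: [19, 17]
LF = min(19, 17)
= 17


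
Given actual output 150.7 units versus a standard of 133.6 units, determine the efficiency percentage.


Efficiency = (actual / standard) × 100
= (150.7 / 133.6) × 100
= 112.8%


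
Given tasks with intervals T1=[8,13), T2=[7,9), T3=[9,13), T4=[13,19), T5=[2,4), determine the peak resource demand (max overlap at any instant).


Check each time point for overlaps:
  t=8: 2 tasks active (T1, T2)
Max concurrent = 2


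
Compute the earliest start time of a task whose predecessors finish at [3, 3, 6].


ES = max of all predecessor completion times
Predecessors: [3, 3, 6]
ES = max(3, 3, 6)
= 6


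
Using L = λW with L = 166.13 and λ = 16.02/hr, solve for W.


Little's law: L = λW → W = L / λ
= 166.13 / 16.02
= 10.37 hours


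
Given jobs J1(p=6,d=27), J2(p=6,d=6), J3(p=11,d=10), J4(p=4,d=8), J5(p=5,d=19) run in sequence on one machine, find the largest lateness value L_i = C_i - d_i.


Lateness per job (L = C - d):
  J1: C=6, d=27, L=-21
  J2: C=12, d=6, L=6
  J3: C=23, d=10, L=13
  J4: C=27, d=8, L=19
  J5: C=32, d=19, L=13
Lmax = max(-21, 6, 13, 19, 13)
= 19


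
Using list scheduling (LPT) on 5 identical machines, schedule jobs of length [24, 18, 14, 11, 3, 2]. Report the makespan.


Jobs (LPT sorted): [24, 18, 14, 11, 3, 2]
Machines: 5
  J=24 → Machine 1 (load: 0+24=24)
  J=18 → Machine 2 (load: 0+18=18)
  J=14 → Machine 3 (load: 0+14=14)
  J=11 → Machine 4 (load: 0+11=11)
  J=3 → Machine 5 (load: 0+3=3)
  J=2 → Machine 5 (load: 3+2=5)
Machine loads: [24, 18, 14, 11, 5]
Makespan = max = 24 time units


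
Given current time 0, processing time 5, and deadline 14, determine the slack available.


Slack = due - current_time - processing
= 14 - 0 - 5
= 9


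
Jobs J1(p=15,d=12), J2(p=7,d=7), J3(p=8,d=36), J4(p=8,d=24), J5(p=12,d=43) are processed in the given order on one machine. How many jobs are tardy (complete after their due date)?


Completion vs due date:
  J1: C=15, d=12 → TARDY
  J2: C=22, d=7 → TARDY
  J3: C=30, d=36 → on time
  J4: C=38, d=24 → TARDY
  J5: C=50, d=43 → TARDY
Tardy jobs: J1, J2, J4, J5
Count = 4


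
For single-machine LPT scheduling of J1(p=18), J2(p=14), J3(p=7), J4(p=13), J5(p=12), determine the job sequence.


LPT: sort by longest processing time first
  J1: p=18
  J2: p=14
  J4: p=13
  J5: p=12
  J3: p=7
Order: J1 → J2 → J4 → J5 → J3


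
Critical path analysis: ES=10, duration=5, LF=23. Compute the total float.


EF = ES + duration = 10 + 5 = 15
LS = LF - duration = 23 - 5 = 18
Total Float = LF - EF = 23 - 15
(or LS - ES = 18 - 10)
= 8


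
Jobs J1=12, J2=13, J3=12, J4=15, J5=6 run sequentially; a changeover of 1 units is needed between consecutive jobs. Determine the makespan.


Makespan = Σ processing + (n-1) × setup
= (12 + 13 + 12 + 15 + 6) + (5-1)×1
= 58 + 4
= 62 time units


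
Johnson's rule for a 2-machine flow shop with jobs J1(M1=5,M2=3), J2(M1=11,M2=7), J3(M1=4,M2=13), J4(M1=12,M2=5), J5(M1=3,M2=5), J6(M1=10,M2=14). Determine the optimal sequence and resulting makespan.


Johnson's rule:
Group 1 (M1≤M2, sort by M1): ['J5', 'J3', 'J6']
Group 2 (M1>M2, sort desc M2): ['J2', 'J4', 'J1']
Sequence: J5 → J3 → J6 → J2 → J4 → J1
Makespan calculation:
  J5: M1 done=3, M2 done=8
  J3: M1 done=7, M2 done=21
  J6: M1 done=17, M2 done=35
  J2: M1 done=28, M2 done=42
  J4: M1 done=40, M2 done=47
  J1: M1 done=45, M2 done=50
= Sequence: J5 → J3 → J6 → J2 → J4 → J1, Makespan: 50


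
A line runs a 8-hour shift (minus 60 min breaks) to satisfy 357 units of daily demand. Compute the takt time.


Available = 8×60 - 60 = 420 min
Takt time = 420 / 357
= 1.18 min/unit


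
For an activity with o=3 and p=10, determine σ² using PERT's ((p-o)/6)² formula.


σ² = ((p - o) / 6)² = (p - o)² / 36
= (10 - 3)² / 36
= 7² / 36
= 49 / 36
= 1.3611


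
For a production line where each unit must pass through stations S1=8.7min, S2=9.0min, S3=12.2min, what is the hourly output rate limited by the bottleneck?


Bottleneck = longest station time
Station times: [8.7, 9.0, 12.2]
Max = 12.2 min
Rate = 60 / 12.2
= 4.92 units/hour (bottleneck: 12.2min)


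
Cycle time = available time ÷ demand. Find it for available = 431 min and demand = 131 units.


Cycle time = available time / demand
= 431 / 131
= 3.29 min/unit


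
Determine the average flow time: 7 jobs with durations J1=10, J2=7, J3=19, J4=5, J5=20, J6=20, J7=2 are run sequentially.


Completion times:
  J1: completes at 10
  J2: completes at 17
  J3: completes at 36
  J4: completes at 41
  J5: completes at 61
  J6: completes at 81
  J7: completes at 83
Sum = 329
Average = 329/7
= 47.00


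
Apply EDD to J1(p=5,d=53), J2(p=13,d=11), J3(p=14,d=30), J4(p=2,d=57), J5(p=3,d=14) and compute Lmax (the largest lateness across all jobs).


EDD order: J2 → J5 → J3 → J1 → J4
Completion and lateness:
  J2: C=13, d=11, L=13-11=2
  J5: C=16, d=14, L=16-14=2
  J3: C=30, d=30, L=30-30=0
  J1: C=35, d=53, L=35-53=-18
  J4: C=37, d=57, L=37-57=-20
Lmax = max(2, 2, 0, -18, -20)
= 2


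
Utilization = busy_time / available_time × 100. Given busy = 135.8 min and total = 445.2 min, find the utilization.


Utilization = busy / total × 100
= 135.8 / 445.2 × 100
= 30.5%


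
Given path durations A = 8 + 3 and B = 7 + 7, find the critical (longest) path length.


Path A: 8 + 3 = 11
Path B: 7 + 7 = 14
Critical path = longest = max(11, 14)
= 14 (Path B)


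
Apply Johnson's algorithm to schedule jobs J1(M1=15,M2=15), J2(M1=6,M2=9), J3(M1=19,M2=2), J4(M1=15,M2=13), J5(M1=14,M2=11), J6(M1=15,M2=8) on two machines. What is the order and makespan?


Johnson's rule:
Group 1 (M1≤M2, sort by M1): ['J2', 'J1']
Group 2 (M1>M2, sort desc M2): ['J4', 'J5', 'J6', 'J3']
Sequence: J2 → J1 → J4 → J5 → J6 → J3
Makespan calculation:
  J2: M1 done=6, M2 done=15
  J1: M1 done=21, M2 done=36
  J4: M1 done=36, M2 done=49
  J5: M1 done=50, M2 done=61
  J6: M1 done=65, M2 done=73
  J3: M1 done=84, M2 done=86
= Sequence: J2 → J1 → J4 → J5 → J6 → J3, Makespan: 86


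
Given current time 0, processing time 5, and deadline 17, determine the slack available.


Slack = due - current_time - processing
= 17 - 0 - 5
= 12


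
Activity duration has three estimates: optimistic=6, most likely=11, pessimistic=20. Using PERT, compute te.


te = (o + 4m + p) / 6
= (6 + 4×11 + 20) / 6
= (6 + 44 + 20) / 6
= 70 / 6
= 11.67


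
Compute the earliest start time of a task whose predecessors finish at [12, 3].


ES = max of all predecessor completion times
Predecessors: [12, 3]
ES = max(12, 3)
= 12


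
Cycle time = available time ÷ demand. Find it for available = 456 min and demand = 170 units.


Cycle time = available time / demand
= 456 / 170
= 2.68 min/unit


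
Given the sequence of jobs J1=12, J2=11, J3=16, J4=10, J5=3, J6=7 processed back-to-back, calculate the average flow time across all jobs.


Completion times:
  J1: completes at 12
  J2: completes at 23
  J3: completes at 39
  J4: completes at 49
  J5: completes at 52
  J6: completes at 59
Sum = 234
Average = 234/6
= 39.00


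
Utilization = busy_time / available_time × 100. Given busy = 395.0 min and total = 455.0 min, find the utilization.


Utilization = busy / total × 100
= 395.0 / 455.0 × 100
= 86.8%


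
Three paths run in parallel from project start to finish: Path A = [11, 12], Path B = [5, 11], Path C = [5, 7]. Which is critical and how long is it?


Path A: 11 + 12 = 23
Path B: 5 + 11 = 16
Path C: 5 + 7 = 12
Critical path = longest = max(23, 16, 12)
= 23 (Path A)


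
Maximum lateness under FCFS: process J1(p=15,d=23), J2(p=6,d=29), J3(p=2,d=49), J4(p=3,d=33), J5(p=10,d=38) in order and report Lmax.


Lateness per job (L = C - d):
  J1: C=15, d=23, L=-8
  J2: C=21, d=29, L=-8
  J3: C=23, d=49, L=-26
  J4: C=26, d=33, L=-7
  J5: C=36, d=38, L=-2
Lmax = max(-8, -8, -26, -7, -2)
= -2


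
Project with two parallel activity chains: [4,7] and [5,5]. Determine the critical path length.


Path A: 4 + 7 = 11
Path B: 5 + 5 = 10
Critical path = longest = max(11, 10)
= 11 (Path A)


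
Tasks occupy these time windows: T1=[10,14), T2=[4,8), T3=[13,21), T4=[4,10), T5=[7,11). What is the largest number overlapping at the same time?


Check each time point for overlaps:
  t=7: 3 tasks active (T2, T4, T5)
Max concurrent = 3


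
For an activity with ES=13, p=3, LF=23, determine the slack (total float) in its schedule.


EF = ES + duration = 13 + 3 = 16
LS = LF - duration = 23 - 3 = 20
Total Float = LF - EF = 23 - 16
(or LS - ES = 20 - 13)
= 7
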